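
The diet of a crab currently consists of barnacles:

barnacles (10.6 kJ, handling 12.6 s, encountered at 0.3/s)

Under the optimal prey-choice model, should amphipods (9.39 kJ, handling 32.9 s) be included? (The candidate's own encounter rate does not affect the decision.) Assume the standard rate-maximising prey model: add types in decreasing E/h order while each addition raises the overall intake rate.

On barnacles alone, R = ΣλE/(1+Σλh) = 3.18/4.78 = 0.6653 kJ/s.
Profitability of amphipods: 9.39/32.9 = 0.2854 kJ/s.
0.2854 < 0.6653, so adding amphipods would lower the average — exclude it.

No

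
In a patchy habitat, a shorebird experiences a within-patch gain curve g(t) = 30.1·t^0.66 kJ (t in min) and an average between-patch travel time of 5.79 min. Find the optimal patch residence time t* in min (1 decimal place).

Optimal t* satisfies g'(t*) = g(t*)/(T + t*).
g'(t) = 0.66·30.1·t^-0.34. Setting 0.66·30.1·t^-0.34 = 30.1·t^0.66/(5.79+t) gives 0.66(5.79+t) = t, so 0.34·t = 0.66×5.79.
t* = 0.66×5.79/0.34 = 11.24 min.

11.2 min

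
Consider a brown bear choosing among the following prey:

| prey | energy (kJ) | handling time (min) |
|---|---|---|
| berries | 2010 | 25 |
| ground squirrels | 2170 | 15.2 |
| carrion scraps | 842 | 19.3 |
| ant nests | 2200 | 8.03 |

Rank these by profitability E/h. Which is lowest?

Profitability E/h (kJ/min): berries = 2010/25 = 80.4, ground squirrels = 2170/15.2 = 143, carrion scraps = 842/19.3 = 43.6, ant nests = 2200/8.03 = 274.
Ranked: ant nests > ground squirrels > berries > carrion scraps.

carrion scraps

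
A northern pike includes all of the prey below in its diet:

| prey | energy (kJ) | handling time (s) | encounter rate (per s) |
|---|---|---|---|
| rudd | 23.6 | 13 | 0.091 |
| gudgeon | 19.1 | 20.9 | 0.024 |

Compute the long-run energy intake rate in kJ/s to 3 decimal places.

0.971 kJ/s

R = (0.091×23.6 + 0.024×19.1) / (1 + 0.091×13 + 0.024×20.9) = 2.606/2.685 = 0.9707 kJ/s.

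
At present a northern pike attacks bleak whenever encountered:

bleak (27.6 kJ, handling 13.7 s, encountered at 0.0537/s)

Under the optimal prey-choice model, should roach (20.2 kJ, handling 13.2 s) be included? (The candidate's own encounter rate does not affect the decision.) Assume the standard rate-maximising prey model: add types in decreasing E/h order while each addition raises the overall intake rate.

Yes

Intake rate on the current diet: R = (0.0537×27.6) / (1 + 0.0537×13.7) = 1.482/1.736 = 0.8539 kJ/s.
roach: E/h = 20.2/13.2 = 1.53 kJ/s.
1.53 > 0.8539, so adding roach raises the average — include it.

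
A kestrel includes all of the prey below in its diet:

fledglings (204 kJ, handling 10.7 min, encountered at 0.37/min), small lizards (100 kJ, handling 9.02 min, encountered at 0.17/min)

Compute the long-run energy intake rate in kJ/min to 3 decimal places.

R = (0.37×204 + 0.17×100) / (1 + 0.37×10.7 + 0.17×9.02) = 92.48/6.492 = 14.24 kJ/min.

14.244 kJ/min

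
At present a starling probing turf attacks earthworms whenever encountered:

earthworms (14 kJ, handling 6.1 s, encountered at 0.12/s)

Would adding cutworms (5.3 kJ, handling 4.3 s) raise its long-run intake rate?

Current rate: (0.12×14)/(1 + 0.12×6.1) = 0.97 kJ/s.
cutworms: E/h = 5.3/4.3 = 1.233 kJ/s.
1.233 > 0.97, so adding cutworms raises the average — include it.

Yes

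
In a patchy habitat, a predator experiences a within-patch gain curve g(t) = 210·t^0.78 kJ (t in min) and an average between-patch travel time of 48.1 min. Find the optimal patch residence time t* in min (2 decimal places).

Maximise g(t)/(T+t): set derivative to zero → g'(t)(T+t) = g(t).
g'(t) = 0.78·210·t^-0.22. Setting 0.78·210·t^-0.22 = 210·t^0.78/(48.1+t) gives 0.78(48.1+t) = t, so 0.22·t = 0.78×48.1.
t* = 0.78×48.1/0.22 = 170.5 min.

170.54 min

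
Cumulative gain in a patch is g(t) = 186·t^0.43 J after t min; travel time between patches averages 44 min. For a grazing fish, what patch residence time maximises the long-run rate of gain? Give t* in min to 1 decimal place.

33.2 min

By the marginal value theorem, leave when the instantaneous gain rate g'(t) equals the habitat-wide average g(t)/(T + t).
g'(t) = 0.43·186·t^-0.57. Setting 0.43·186·t^-0.57 = 186·t^0.43/(44+t) gives 0.43(44+t) = t, so 0.57·t = 0.43×44.
t* = 0.43×44/0.57 = 33.19 min.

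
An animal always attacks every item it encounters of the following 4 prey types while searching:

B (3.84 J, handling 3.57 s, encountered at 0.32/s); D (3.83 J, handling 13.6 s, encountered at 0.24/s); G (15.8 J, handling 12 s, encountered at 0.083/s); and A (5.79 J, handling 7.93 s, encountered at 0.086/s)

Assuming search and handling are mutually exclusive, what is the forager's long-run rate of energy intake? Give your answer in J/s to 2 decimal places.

R = (0.32×3.84 + 0.24×3.83 + 0.083×15.8 + 0.086×5.79) / (1 + 0.32×3.57 + 0.24×13.6 + 0.083×12 + 0.086×7.93) = 3.957/7.084 = 0.5586 J/s.

0.56 J/s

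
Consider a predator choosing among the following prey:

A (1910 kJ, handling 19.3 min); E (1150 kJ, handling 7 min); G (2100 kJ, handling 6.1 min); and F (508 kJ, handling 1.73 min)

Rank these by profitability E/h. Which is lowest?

A

Profitability E/h (kJ/min): A = 1910/19.3 = 99, E = 1150/7 = 164, G = 2100/6.1 = 344, F = 508/1.73 = 294.
Ranked: G > F > E > A.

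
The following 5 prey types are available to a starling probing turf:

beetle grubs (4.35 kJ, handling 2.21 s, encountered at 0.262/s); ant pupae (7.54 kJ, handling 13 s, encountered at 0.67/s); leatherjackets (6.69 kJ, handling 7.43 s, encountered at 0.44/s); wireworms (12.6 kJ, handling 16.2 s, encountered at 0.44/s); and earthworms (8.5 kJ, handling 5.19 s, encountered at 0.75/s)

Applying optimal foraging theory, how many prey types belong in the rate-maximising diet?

E/h in descending order: beetle grubs 1.97, earthworms 1.64, leatherjackets 0.9, wireworms 0.778, ant pupae 0.58 kJ/s. The optimal diet is the largest prefix of this list for which every included type satisfies E_i/h_i > R on the types above it.
Rate on top 1: 0.7218. earthworms: 1.64 > 0.7218 → include.
Rate on top 2: 1.373. leatherjackets: 0.9 < 1.373 → exclude; stop.
Optimal diet: beetle grubs, earthworms — 2 of 5 types.

2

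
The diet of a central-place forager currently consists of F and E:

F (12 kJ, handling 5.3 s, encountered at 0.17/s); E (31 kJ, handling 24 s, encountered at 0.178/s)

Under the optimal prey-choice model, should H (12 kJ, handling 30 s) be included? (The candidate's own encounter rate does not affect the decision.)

Current rate: (0.17×12 + 0.178×31)/(1 + 0.17×5.3 + 0.178×24) = 1.224 kJ/s.
H: E/h = 12/30 = 0.4 kJ/s.
Since 0.4 < R, time spent handling H is better spent searching.

No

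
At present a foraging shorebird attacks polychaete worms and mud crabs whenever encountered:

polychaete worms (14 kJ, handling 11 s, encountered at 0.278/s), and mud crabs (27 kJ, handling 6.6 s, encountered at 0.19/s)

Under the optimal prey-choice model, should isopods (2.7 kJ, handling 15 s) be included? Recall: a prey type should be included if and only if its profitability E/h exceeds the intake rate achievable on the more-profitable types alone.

No

Intake rate on the current diet: R = (0.278×14 + 0.19×27) / (1 + 0.278×11 + 0.19×6.6) = 9.022/5.312 = 1.698 kJ/s.
Profitability of isopods: 2.7/15 = 0.18 kJ/s.
Since 0.18 < R, time spent handling isopods is better spent searching.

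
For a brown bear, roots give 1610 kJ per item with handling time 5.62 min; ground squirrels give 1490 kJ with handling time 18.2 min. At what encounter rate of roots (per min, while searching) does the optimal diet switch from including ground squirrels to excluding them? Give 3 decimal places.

0.071 per min

At the threshold, the rate on roots alone equals the profitability of ground squirrels: λ·1610/(1 + λ·5.62) = 1490/18.2 = 81.87.
Rearranging, λ(1610 − 81.87×5.62) = 81.87, so λ = 81.87/1150 = 0.0712 per min.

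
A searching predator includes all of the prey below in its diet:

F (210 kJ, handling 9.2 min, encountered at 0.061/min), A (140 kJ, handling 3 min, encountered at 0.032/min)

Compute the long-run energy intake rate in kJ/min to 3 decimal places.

Energy encountered per unit search time: 0.061×210 + 0.032×140 = 17.29 kJ/min.
Handling time per unit search time: 0.061×9.2 + 0.032×3 = 0.6572.
Rate = 17.29/(1 + 0.6572) = 10.43 kJ/min.

10.433 kJ/min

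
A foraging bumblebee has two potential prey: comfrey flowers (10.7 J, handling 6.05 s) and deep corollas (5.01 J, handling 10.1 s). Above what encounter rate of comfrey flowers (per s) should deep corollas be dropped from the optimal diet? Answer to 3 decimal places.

0.064 per s

At the threshold, the rate on comfrey flowers alone equals the profitability of deep corollas: λ·10.7/(1 + λ·6.05) = 5.01/10.1 = 0.496.
Rearranging, λ(10.7 − 0.496×6.05) = 0.496, so λ = 0.496/7.699 = 0.06443 per s.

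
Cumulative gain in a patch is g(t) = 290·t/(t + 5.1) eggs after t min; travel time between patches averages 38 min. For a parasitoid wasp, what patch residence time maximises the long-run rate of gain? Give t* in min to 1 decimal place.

13.9 min

Maximise g(t)/(T+t): set derivative to zero → g'(t)(T+t) = g(t).
g'(t) = 290·5.1/(t + 5.1)². Setting 290·5.1/(t+5.1)² = 290t/[(t+5.1)(38+t)] gives 5.1(38+t) = t(t+5.1), so t² = 5.1×38 = 193.8.
t* = √193.8 = 13.92 min.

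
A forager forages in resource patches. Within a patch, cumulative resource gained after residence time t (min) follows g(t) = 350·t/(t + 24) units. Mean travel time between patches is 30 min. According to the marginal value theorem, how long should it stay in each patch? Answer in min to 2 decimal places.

Optimal t* satisfies g'(t*) = g(t*)/(T + t*).
g'(t) = 350·24/(t + 24)². Setting 350·24/(t+24)² = 350t/[(t+24)(30+t)] gives 24(30+t) = t(t+24), so t² = 24×30 = 720.
t* = √720 = 26.83 min.

26.83 min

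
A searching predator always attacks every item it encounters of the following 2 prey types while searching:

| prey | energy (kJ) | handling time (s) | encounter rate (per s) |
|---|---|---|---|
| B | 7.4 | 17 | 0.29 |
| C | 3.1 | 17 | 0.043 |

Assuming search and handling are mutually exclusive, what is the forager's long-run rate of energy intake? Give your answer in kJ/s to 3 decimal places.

R = (0.29×7.4 + 0.043×3.1) / (1 + 0.29×17 + 0.043×17) = 2.279/6.661 = 0.3422 kJ/s.

0.342 kJ/s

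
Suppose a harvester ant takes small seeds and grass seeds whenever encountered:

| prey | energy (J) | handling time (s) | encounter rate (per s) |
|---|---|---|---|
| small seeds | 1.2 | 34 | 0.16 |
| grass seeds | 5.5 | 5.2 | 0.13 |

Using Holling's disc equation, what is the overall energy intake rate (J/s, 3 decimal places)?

R = Σλ_iE_i / (1 + Σλ_ih_i)
Numerator: 0.16×1.2 + 0.13×5.5 = 0.907
Denominator: 1 + 0.16×34 + 0.13×5.2 = 7.116
R = 0.907/7.116 = 0.1275 J/s

0.127 J/s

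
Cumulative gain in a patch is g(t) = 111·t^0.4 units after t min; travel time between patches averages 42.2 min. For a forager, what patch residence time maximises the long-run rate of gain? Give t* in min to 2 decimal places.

28.13 min

Optimal t* satisfies g'(t*) = g(t*)/(T + t*).
g'(t) = 0.4·111·t^-0.6. Setting 0.4·111·t^-0.6 = 111·t^0.4/(42.2+t) gives 0.4(42.2+t) = t, so 0.60·t = 0.4×42.2.
t* = 0.4×42.2/0.60 = 28.13 min.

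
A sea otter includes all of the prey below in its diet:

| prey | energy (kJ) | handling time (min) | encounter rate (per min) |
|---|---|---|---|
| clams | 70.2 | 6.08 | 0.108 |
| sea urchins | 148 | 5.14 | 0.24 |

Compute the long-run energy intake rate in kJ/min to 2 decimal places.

14.91 kJ/min

Energy encountered per unit search time: 0.108×70.2 + 0.24×148 = 43.1 kJ/min.
Handling time per unit search time: 0.108×6.08 + 0.24×5.14 = 1.89.
Rate = 43.1/(1 + 1.89) = 14.91 kJ/min.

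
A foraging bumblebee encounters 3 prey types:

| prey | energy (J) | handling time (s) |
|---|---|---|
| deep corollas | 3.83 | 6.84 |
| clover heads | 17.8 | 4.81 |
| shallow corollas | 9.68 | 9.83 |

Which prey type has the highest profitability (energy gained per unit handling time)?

clover heads

In descending order of E/h:
clover heads: 17.8/4.81 = 3.7 J/s
shallow corollas: 9.68/9.83 = 0.985 J/s
deep corollas: 3.83/6.84 = 0.56 J/s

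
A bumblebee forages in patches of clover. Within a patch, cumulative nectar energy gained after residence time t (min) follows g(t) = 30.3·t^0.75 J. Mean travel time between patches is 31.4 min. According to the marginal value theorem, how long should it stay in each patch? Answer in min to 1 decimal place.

94.2 min

Maximise g(t)/(T+t): set derivative to zero → g'(t)(T+t) = g(t).
g'(t) = 0.75·30.3·t^-0.25. Setting 0.75·30.3·t^-0.25 = 30.3·t^0.75/(31.4+t) gives 0.75(31.4+t) = t, so 0.25·t = 0.75×31.4.
t* = 0.75×31.4/0.25 = 94.2 min.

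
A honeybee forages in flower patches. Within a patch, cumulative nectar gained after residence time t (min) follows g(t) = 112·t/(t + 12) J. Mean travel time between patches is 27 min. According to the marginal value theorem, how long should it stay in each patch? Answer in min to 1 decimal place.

Optimal t* satisfies g'(t*) = g(t*)/(T + t*).
g'(t) = 112·12/(t + 12)². Setting 112·12/(t+12)² = 112t/[(t+12)(27+t)] gives 12(27+t) = t(t+12), so t² = 12×27 = 324.
t* = √324 = 18 min.

18.0 min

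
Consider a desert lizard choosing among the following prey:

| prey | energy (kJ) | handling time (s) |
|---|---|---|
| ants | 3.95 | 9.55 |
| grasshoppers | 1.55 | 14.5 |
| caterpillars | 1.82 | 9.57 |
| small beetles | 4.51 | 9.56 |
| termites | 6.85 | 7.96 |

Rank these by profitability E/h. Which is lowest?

grasshoppers

In descending order of E/h:
termites: 6.85/7.96 = 0.861 kJ/s
small beetles: 4.51/9.56 = 0.472 kJ/s
ants: 3.95/9.55 = 0.414 kJ/s
caterpillars: 1.82/9.57 = 0.19 kJ/s
grasshoppers: 1.55/14.5 = 0.107 kJ/s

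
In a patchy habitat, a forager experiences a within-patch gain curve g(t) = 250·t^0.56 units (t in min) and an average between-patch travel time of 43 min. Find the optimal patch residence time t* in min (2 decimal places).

Maximise g(t)/(T+t): set derivative to zero → g'(t)(T+t) = g(t).
g'(t) = 0.56·250·t^-0.44. Setting 0.56·250·t^-0.44 = 250·t^0.56/(43+t) gives 0.56(43+t) = t, so 0.44·t = 0.56×43.
t* = 0.56×43/0.44 = 54.73 min.

54.73 min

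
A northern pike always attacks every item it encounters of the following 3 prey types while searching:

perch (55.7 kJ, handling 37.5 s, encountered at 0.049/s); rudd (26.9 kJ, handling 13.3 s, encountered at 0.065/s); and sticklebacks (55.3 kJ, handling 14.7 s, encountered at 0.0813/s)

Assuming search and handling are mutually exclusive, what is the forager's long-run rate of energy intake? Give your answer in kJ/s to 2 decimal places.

1.83 kJ/s

R = Σλ_iE_i / (1 + Σλ_ih_i)
Numerator: 0.049×55.7 + 0.065×26.9 + 0.0813×55.3 = 8.974
Denominator: 1 + 0.049×37.5 + 0.065×13.3 + 0.0813×14.7 = 4.897
R = 8.974/4.897 = 1.832 kJ/s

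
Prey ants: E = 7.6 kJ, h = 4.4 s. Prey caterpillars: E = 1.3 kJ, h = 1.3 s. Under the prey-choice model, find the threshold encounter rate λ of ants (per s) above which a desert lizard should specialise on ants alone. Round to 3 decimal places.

0.313 per s

At the threshold, the rate on ants alone equals the profitability of caterpillars: λ·7.6/(1 + λ·4.4) = 1.3/1.3 = 1.
Rearranging, λ(7.6 − 1×4.4) = 1, so λ = 1/3.2 = 0.3125 per s.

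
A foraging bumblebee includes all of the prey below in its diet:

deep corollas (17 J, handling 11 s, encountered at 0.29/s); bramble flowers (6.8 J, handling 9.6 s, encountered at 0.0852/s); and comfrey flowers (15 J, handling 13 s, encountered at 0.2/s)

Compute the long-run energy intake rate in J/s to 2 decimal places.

1.12 J/s

R = (0.29×17 + 0.0852×6.8 + 0.2×15) / (1 + 0.29×11 + 0.0852×9.6 + 0.2×13) = 8.509/7.608 = 1.118 J/s.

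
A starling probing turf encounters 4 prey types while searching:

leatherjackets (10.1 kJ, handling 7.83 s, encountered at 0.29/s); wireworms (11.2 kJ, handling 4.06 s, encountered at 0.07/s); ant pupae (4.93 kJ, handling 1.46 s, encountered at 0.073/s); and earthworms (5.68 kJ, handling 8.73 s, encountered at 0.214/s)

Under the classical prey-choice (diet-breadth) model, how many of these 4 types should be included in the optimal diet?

3

E/h in descending order: ant pupae 3.38, wireworms 2.76, leatherjackets 1.29, earthworms 0.651 kJ/s. The optimal diet is the largest prefix of this list for which every included type satisfies E_i/h_i > R on the types above it.
Rate on top 1: 0.3252. wireworms: 2.76 > 0.3252 → include.
Rate on top 2: 0.8225. leatherjackets: 1.29 > 0.8225 → include.
Rate on top 3: 1.112. earthworms: 0.651 < 1.112 → exclude; stop.
Optimal diet: ant pupae, wireworms, leatherjackets — 3 of 4 types.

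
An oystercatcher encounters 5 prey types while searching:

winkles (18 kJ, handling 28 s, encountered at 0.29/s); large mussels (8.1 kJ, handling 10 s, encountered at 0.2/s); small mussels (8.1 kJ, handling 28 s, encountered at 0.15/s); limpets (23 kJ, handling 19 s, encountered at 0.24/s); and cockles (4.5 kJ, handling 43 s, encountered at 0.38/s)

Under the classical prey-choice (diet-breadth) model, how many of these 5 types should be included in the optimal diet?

1

E/h in descending order: limpets 1.21, large mussels 0.81, winkles 0.643, small mussels 0.289, cockles 0.105 kJ/s. The optimal diet is the largest prefix of this list for which every included type satisfies E_i/h_i > R on the types above it.
Rate on top 1: 0.9928. large mussels: 0.81 < 0.9928 → exclude; stop.
Optimal diet: limpets — 1 of 5 types.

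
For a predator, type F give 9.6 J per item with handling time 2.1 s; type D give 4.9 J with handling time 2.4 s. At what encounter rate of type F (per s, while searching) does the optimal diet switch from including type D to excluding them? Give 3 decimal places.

At the threshold, the rate on type F alone equals the profitability of type D: λ·9.6/(1 + λ·2.1) = 4.9/2.4 = 2.042.
Rearranging, λ(9.6 − 2.042×2.1) = 2.042, so λ = 2.042/5.312 = 0.3843 per s.

0.384 per s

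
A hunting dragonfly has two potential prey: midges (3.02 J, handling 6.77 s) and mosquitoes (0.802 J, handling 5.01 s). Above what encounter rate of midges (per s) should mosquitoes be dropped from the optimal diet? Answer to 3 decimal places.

0.083 per s

At the threshold, the rate on midges alone equals the profitability of mosquitoes: λ·3.02/(1 + λ·6.77) = 0.802/5.01 = 0.1601.
Rearranging, λ(3.02 − 0.1601×6.77) = 0.1601, so λ = 0.1601/1.936 = 0.08267 per s.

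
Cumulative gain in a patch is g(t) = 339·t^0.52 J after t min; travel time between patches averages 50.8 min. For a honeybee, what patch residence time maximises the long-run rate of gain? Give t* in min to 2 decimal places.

55.03 min

Maximise g(t)/(T+t): set derivative to zero → g'(t)(T+t) = g(t).
g'(t) = 0.52·339·t^-0.48. Setting 0.52·339·t^-0.48 = 339·t^0.52/(50.8+t) gives 0.52(50.8+t) = t, so 0.48·t = 0.52×50.8.
t* = 0.52×50.8/0.48 = 55.03 min.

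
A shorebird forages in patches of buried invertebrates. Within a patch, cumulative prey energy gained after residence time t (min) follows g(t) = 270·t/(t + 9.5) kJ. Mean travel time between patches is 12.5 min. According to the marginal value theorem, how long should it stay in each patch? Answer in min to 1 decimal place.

Optimal t* satisfies g'(t*) = g(t*)/(T + t*).
g'(t) = 270·9.5/(t + 9.5)². Setting 270·9.5/(t+9.5)² = 270t/[(t+9.5)(12.5+t)] gives 9.5(12.5+t) = t(t+9.5), so t² = 9.5×12.5 = 118.8.
t* = √118.8 = 10.9 min.

10.9 min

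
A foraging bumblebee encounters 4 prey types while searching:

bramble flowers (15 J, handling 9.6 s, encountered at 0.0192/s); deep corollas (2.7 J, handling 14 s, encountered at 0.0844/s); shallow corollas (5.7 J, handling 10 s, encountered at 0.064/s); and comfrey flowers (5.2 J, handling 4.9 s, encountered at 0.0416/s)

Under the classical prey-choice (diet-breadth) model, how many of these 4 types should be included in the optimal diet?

3

Profitabilities (E/h, J/s): bramble flowers 1.56, comfrey flowers 1.06, shallow corollas 0.57, deep corollas 0.193. Add prey in this order while the next type's profitability exceeds the intake rate on those already taken.
Rate on top 1: 0.2432. comfrey flowers: 1.06 > 0.2432 → include.
Rate on top 2: 0.3633. shallow corollas: 0.57 > 0.3633 → include.
Rate on top 3: 0.4285. deep corollas: 0.193 < 0.4285 → exclude; stop.
Optimal diet: bramble flowers, comfrey flowers, shallow corollas — 3 of 4 types.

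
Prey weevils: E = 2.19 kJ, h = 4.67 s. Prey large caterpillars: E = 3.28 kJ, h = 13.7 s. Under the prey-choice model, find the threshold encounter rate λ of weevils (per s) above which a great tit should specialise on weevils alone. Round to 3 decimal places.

0.223 per s

The zero-one rule: include large caterpillars iff E₂/h₂ > λE₁/(1+λh₁). Equality gives the switch point.
λE₁h₂ = E₂ + λE₂h₁ ⇒ λ = E₂/(E₁h₂ − E₂h₁) = 3.28/(30 − 15.32) = 0.2234 per s.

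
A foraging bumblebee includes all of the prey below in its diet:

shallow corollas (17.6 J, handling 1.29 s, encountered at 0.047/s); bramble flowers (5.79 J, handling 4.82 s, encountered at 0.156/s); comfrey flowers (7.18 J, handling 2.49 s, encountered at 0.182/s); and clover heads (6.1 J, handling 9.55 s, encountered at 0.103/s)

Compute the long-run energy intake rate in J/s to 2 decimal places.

Energy encountered per unit search time: 0.047×17.6 + 0.156×5.79 + 0.182×7.18 + 0.103×6.1 = 3.665 J/s.
Handling time per unit search time: 0.047×1.29 + 0.156×4.82 + 0.182×2.49 + 0.103×9.55 = 2.249.
Rate = 3.665/(1 + 2.249) = 1.128 J/s.

1.13 J/s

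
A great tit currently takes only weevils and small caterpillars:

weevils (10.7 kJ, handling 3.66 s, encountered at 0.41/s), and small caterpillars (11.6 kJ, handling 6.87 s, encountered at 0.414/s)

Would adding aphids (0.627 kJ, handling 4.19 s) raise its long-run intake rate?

No

On weevils and small caterpillars alone, R = ΣλE/(1+Σλh) = 9.189/5.345 = 1.719 kJ/s.
Profitability of aphids: 0.627/4.19 = 0.1496 kJ/s.
Since 0.1496 < R, time spent handling aphids is better spent searching.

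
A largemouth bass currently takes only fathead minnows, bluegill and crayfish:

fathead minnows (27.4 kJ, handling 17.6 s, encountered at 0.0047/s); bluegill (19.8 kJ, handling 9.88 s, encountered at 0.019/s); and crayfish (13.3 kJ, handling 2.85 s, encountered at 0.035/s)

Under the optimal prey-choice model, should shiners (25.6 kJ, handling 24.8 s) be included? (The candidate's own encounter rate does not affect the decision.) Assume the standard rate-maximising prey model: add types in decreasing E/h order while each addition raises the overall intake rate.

Current rate: (0.0047×27.4 + 0.019×19.8 + 0.035×13.3)/(1 + 0.0047×17.6 + 0.019×9.88 + 0.035×2.85) = 0.7083 kJ/s.
shiners: E/h = 25.6/24.8 = 1.032 kJ/s.
1.032 > 0.7083, so adding shiners raises the average — include it.

Yes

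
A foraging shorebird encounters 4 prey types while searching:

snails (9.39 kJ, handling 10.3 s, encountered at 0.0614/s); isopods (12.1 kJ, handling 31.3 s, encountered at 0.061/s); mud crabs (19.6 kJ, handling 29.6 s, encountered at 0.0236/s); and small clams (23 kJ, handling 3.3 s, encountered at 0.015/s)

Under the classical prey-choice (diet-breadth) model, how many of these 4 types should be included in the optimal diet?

3

Profitabilities (E/h, kJ/s): small clams 6.97, snails 0.912, mud crabs 0.662, isopods 0.387. Add prey in this order while the next type's profitability exceeds the intake rate on those already taken.
Rate on top 1: 0.3287. snails: 0.912 > 0.3287 → include.
Rate on top 2: 0.5479. mud crabs: 0.662 > 0.5479 → include.
Rate on top 3: 0.5814. isopods: 0.387 < 0.5814 → exclude; stop.
Optimal diet: small clams, snails, mud crabs — 3 of 4 types.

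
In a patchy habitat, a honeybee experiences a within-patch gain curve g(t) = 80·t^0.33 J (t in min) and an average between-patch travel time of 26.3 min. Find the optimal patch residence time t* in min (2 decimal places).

Maximise g(t)/(T+t): set derivative to zero → g'(t)(T+t) = g(t).
g'(t) = 0.33·80·t^-0.67. Setting 0.33·80·t^-0.67 = 80·t^0.33/(26.3+t) gives 0.33(26.3+t) = t, so 0.67·t = 0.33×26.3.
t* = 0.33×26.3/0.67 = 12.95 min.

12.95 min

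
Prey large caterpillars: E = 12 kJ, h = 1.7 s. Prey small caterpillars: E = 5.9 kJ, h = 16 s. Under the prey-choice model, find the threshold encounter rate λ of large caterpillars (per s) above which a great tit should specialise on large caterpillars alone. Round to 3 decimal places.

At the threshold, the rate on large caterpillars alone equals the profitability of small caterpillars: λ·12/(1 + λ·1.7) = 5.9/16 = 0.3688.
Rearranging, λ(12 − 0.3688×1.7) = 0.3688, so λ = 0.3688/11.37 = 0.03242 per s.

0.032 per s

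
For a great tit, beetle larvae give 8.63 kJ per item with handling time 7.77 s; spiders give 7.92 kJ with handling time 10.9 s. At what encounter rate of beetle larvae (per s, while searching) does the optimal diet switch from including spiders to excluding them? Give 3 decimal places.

Drop spiders once their profitability E₂/h₂ falls below the rate achievable on beetle larvae alone: E₂/h₂ = λE₁/(1 + λh₁).
Solve for λ: λE₁h₂ = E₂(1 + λh₁) → λ(E₁h₂ − E₂h₁) = E₂ → λ = E₂/(E₁h₂ − E₂h₁).
λ = 7.92/(8.63×10.9 − 7.92×7.77) = 7.92/32.53 = 0.2435 per s.

0.243 per s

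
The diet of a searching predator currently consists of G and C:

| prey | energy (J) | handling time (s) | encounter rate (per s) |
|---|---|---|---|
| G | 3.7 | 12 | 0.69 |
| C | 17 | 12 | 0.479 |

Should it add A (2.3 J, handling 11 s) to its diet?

On G and C alone, R = ΣλE/(1+Σλh) = 10.7/15.03 = 0.7117 J/s.
A: E/h = 2.3/11 = 0.2091 J/s.
0.2091 < 0.7117, so adding A would lower the average — exclude it.

No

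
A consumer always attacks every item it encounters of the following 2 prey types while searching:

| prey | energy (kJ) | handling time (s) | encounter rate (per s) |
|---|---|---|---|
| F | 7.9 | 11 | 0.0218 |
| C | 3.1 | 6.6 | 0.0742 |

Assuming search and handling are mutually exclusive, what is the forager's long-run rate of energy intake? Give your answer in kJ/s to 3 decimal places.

Energy encountered per unit search time: 0.0218×7.9 + 0.0742×3.1 = 0.4022 kJ/s.
Handling time per unit search time: 0.0218×11 + 0.0742×6.6 = 0.7295.
Rate = 0.4022/(1 + 0.7295) = 0.2326 kJ/s.

0.233 kJ/s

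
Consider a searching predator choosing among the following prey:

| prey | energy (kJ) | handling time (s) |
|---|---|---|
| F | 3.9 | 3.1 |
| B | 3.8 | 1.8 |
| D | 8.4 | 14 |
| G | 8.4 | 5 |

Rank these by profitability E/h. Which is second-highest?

Profitability E/h (kJ/s): F = 3.9/3.1 = 1.26, B = 3.8/1.8 = 2.11, D = 8.4/14 = 0.6, G = 8.4/5 = 1.68.
Ranked: B > G > F > D.

G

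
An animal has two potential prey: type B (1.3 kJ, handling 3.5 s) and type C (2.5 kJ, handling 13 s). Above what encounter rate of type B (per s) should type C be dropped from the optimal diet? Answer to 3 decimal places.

The zero-one rule: include type C iff E₂/h₂ > λE₁/(1+λh₁). Equality gives the switch point.
λE₁h₂ = E₂ + λE₂h₁ ⇒ λ = E₂/(E₁h₂ − E₂h₁) = 2.5/(16.9 − 8.75) = 0.3067 per s.

0.307 per s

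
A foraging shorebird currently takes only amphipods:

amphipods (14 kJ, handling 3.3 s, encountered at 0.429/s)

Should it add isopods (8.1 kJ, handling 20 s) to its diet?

No

Intake rate on the current diet: R = (0.429×14) / (1 + 0.429×3.3) = 6.006/2.416 = 2.486 kJ/s.
Profitability of isopods: 8.1/20 = 0.405 kJ/s.
Since 0.405 < R, time spent handling isopods is better spent searching.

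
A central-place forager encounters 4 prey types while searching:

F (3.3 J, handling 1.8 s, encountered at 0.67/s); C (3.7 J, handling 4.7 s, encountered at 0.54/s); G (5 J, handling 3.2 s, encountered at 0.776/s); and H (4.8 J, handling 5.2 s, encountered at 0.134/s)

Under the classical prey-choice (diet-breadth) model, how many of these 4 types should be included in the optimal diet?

2

Profitabilities (E/h, J/s): F 1.83, G 1.56, H 0.923, C 0.787. Add prey in this order while the next type's profitability exceeds the intake rate on those already taken.
Rate on top 1: 1.002. G: 1.56 > 1.002 → include.
Rate on top 2: 1.299. H: 0.923 < 1.299 → exclude; stop.
Optimal diet: F, G — 2 of 4 types.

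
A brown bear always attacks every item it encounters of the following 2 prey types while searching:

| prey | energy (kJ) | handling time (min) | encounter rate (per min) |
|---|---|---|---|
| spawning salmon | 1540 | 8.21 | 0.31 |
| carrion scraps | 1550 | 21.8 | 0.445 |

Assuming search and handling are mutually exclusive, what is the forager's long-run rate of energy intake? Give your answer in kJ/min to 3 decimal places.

88.113 kJ/min

Energy encountered per unit search time: 0.31×1540 + 0.445×1550 = 1167 kJ/min.
Handling time per unit search time: 0.31×8.21 + 0.445×21.8 = 12.25.
Rate = 1167/(1 + 12.25) = 88.11 kJ/min.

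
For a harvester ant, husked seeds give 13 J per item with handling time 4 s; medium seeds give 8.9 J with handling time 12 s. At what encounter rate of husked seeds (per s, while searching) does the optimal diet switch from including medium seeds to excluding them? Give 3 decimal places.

0.074 per s

The zero-one rule: include medium seeds iff E₂/h₂ > λE₁/(1+λh₁). Equality gives the switch point.
λE₁h₂ = E₂ + λE₂h₁ ⇒ λ = E₂/(E₁h₂ − E₂h₁) = 8.9/(156 − 35.6) = 0.07392 per s.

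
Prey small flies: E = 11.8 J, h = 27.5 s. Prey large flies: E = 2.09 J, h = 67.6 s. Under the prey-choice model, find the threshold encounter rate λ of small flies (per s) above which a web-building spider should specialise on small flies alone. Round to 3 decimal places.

0.003 per s

The zero-one rule: include large flies iff E₂/h₂ > λE₁/(1+λh₁). Equality gives the switch point.
λE₁h₂ = E₂ + λE₂h₁ ⇒ λ = E₂/(E₁h₂ − E₂h₁) = 2.09/(797.7 − 57.47) = 0.002824 per s.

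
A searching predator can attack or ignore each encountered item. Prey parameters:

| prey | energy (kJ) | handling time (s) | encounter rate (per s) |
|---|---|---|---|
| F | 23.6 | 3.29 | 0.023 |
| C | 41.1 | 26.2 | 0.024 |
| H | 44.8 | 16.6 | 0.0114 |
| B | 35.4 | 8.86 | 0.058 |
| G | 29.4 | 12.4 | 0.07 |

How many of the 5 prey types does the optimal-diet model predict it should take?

E/h in descending order: F 7.17, B 4, H 2.7, G 2.37, C 1.57 kJ/s. The optimal diet is the largest prefix of this list for which every included type satisfies E_i/h_i > R on the types above it.
Rate on top 1: 0.5046. B: 4 > 0.5046 → include.
Rate on top 2: 1.633. H: 2.7 > 1.633 → include.
Rate on top 3: 1.747. G: 2.37 > 1.747 → include.
Rate on top 4: 1.951. C: 1.57 < 1.951 → exclude; stop.
Optimal diet: F, B, H, G — 4 of 5 types.

4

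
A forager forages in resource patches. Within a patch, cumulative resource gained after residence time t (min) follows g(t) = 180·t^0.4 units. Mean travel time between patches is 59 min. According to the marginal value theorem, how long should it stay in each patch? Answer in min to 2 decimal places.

By the marginal value theorem, leave when the instantaneous gain rate g'(t) equals the habitat-wide average g(t)/(T + t).
g'(t) = 0.4·180·t^-0.6. Setting 0.4·180·t^-0.6 = 180·t^0.4/(59+t) gives 0.4(59+t) = t, so 0.60·t = 0.4×59.
t* = 0.4×59/0.60 = 39.33 min.

39.33 min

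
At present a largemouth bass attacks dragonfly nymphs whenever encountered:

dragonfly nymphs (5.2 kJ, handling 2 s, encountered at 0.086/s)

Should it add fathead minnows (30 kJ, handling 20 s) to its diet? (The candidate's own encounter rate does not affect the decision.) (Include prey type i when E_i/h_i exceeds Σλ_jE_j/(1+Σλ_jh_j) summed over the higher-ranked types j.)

Yes

Intake rate on the current diet: R = (0.086×5.2) / (1 + 0.086×2) = 0.4472/1.172 = 0.3816 kJ/s.
Profitability of fathead minnows: 30/20 = 1.5 kJ/s.
1.5 > 0.3816, so adding fathead minnows raises the average — include it.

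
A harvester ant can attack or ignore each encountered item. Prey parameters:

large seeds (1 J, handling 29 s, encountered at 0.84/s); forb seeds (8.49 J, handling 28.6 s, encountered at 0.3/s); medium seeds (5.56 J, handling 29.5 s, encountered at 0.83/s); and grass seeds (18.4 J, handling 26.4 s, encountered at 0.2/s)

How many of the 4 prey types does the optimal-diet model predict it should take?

1

Rank by E/h (J/s): grass seeds 0.697, forb seeds 0.297, medium seeds 0.188, large seeds 0.0345. Include each in turn until the next type's E/h falls below the running intake rate.
Rate on top 1: 0.586. forb seeds: 0.297 < 0.586 → exclude; stop.
Optimal diet: grass seeds — 1 of 4 types.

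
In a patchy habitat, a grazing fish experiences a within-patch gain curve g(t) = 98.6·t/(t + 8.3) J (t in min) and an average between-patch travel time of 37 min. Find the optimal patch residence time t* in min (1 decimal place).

By the marginal value theorem, leave when the instantaneous gain rate g'(t) equals the habitat-wide average g(t)/(T + t).
g'(t) = 98.6·8.3/(t + 8.3)². Setting 98.6·8.3/(t+8.3)² = 98.6t/[(t+8.3)(37+t)] gives 8.3(37+t) = t(t+8.3), so t² = 8.3×37 = 307.1.
t* = √307.1 = 17.52 min.

17.5 min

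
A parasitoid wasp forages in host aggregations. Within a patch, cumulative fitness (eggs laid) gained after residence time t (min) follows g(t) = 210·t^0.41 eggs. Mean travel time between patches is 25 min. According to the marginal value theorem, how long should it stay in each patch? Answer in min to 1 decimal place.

17.4 min

Maximise g(t)/(T+t): set derivative to zero → g'(t)(T+t) = g(t).
g'(t) = 0.41·210·t^-0.59. Setting 0.41·210·t^-0.59 = 210·t^0.41/(25+t) gives 0.41(25+t) = t, so 0.59·t = 0.41×25.
t* = 0.41×25/0.59 = 17.37 min.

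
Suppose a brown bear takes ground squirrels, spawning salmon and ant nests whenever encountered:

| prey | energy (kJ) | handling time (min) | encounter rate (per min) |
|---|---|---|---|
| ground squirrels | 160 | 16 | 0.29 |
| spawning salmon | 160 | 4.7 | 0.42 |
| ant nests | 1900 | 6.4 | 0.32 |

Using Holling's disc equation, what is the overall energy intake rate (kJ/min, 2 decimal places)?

R = Σλ_iE_i / (1 + Σλ_ih_i)
Numerator: 0.29×160 + 0.42×160 + 0.32×1900 = 721.6
Denominator: 1 + 0.29×16 + 0.42×4.7 + 0.32×6.4 = 9.662
R = 721.6/9.662 = 74.68 kJ/min

74.68 kJ/min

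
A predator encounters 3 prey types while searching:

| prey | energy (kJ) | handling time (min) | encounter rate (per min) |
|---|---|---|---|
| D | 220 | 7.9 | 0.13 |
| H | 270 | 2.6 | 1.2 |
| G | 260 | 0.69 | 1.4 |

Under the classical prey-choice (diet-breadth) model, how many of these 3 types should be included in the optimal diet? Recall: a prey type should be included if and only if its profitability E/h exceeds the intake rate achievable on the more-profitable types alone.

1

Rank by E/h (kJ/min): G 377, H 104, D 27.8. Include each in turn until the next type's E/h falls below the running intake rate.
Rate on top 1: 185.1. H: 104 < 185.1 → exclude; stop.
Optimal diet: G — 1 of 3 types.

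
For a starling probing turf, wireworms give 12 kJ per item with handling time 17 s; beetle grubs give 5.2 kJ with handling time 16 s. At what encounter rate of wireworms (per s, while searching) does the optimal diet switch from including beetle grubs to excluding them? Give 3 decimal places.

0.050 per s

At the threshold, the rate on wireworms alone equals the profitability of beetle grubs: λ·12/(1 + λ·17) = 5.2/16 = 0.325.
Rearranging, λ(12 − 0.325×17) = 0.325, so λ = 0.325/6.475 = 0.05019 per s.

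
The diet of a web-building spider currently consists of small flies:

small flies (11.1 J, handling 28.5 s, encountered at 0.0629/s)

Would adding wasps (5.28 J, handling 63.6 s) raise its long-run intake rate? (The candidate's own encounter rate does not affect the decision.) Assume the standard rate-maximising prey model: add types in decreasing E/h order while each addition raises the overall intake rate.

No

Current rate: (0.0629×11.1)/(1 + 0.0629×28.5) = 0.25 J/s.
Profitability of wasps: 5.28/63.6 = 0.08302 J/s.
Since 0.08302 < R, time spent handling wasps is better spent searching.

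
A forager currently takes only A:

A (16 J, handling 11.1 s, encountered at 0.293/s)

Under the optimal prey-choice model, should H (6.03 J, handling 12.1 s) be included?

Intake rate on the current diet: R = (0.293×16) / (1 + 0.293×11.1) = 4.688/4.252 = 1.102 J/s.
H: E/h = 6.03/12.1 = 0.4983 J/s.
0.4983 < 1.102, so adding H would lower the average — exclude it.

No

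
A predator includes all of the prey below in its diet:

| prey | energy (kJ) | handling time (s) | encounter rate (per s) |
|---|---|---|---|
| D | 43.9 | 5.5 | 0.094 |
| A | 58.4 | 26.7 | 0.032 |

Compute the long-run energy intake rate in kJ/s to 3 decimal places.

2.528 kJ/s

Energy encountered per unit search time: 0.094×43.9 + 0.032×58.4 = 5.995 kJ/s.
Handling time per unit search time: 0.094×5.5 + 0.032×26.7 = 1.371.
Rate = 5.995/(1 + 1.371) = 2.528 kJ/s.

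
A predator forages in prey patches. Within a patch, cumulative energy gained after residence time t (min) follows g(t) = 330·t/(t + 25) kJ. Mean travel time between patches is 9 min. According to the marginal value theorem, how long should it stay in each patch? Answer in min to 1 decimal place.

15.0 min

Maximise g(t)/(T+t): set derivative to zero → g'(t)(T+t) = g(t).
g'(t) = 330·25/(t + 25)². Setting 330·25/(t+25)² = 330t/[(t+25)(9+t)] gives 25(9+t) = t(t+25), so t² = 25×9 = 225.
t* = √225 = 15 min.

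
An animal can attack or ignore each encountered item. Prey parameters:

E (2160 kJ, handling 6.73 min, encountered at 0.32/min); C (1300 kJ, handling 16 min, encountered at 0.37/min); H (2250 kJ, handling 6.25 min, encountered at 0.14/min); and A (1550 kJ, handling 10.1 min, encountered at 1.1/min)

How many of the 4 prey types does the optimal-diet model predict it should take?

2

E/h in descending order: H 360, E 321, A 153, C 81.2 kJ/min. The optimal diet is the largest prefix of this list for which every included type satisfies E_i/h_i > R on the types above it.
Rate on top 1: 168. E: 321 > 168 → include.
Rate on top 2: 249.8. A: 153 < 249.8 → exclude; stop.
Optimal diet: H, E — 2 of 4 types.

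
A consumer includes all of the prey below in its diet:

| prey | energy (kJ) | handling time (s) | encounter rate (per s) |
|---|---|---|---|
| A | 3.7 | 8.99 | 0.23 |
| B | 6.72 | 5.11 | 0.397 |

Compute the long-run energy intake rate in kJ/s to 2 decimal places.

R = (0.23×3.7 + 0.397×6.72) / (1 + 0.23×8.99 + 0.397×5.11) = 3.519/5.096 = 0.6905 kJ/s.

0.69 kJ/s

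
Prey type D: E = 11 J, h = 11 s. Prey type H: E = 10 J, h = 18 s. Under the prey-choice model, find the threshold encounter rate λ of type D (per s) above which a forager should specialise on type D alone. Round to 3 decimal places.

Drop type H once their profitability E₂/h₂ falls below the rate achievable on type D alone: E₂/h₂ = λE₁/(1 + λh₁).
Solve for λ: λE₁h₂ = E₂(1 + λh₁) → λ(E₁h₂ − E₂h₁) = E₂ → λ = E₂/(E₁h₂ − E₂h₁).
λ = 10/(11×18 − 10×11) = 10/88 = 0.1136 per s.

0.114 per s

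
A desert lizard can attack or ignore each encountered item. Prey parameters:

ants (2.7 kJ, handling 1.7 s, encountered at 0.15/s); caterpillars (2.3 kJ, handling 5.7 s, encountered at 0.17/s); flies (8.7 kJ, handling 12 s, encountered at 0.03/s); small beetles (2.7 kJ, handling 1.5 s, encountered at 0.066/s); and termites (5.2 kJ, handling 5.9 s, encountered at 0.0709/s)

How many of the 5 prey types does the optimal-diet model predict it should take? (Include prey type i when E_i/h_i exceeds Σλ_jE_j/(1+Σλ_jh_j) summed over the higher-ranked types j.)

E/h in descending order: small beetles 1.8, ants 1.59, termites 0.881, flies 0.725, caterpillars 0.404 kJ/s. The optimal diet is the largest prefix of this list for which every included type satisfies E_i/h_i > R on the types above it.
Rate on top 1: 0.1621. ants: 1.59 > 0.1621 → include.
Rate on top 2: 0.4307. termites: 0.881 > 0.4307 → include.
Rate on top 3: 0.5371. flies: 0.725 > 0.5371 → include.
Rate on top 4: 0.5688. caterpillars: 0.404 < 0.5688 → exclude; stop.
Optimal diet: small beetles, ants, termites, flies — 4 of 5 types.

4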